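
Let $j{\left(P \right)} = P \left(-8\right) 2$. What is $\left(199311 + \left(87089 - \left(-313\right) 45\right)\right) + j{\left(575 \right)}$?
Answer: $291285$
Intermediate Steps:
$j{\left(P \right)} = - 16 P$ ($j{\left(P \right)} = - 8 P 2 = - 16 P$)
$\left(199311 + \left(87089 - \left(-313\right) 45\right)\right) + j{\left(575 \right)} = \left(199311 + \left(87089 - \left(-313\right) 45\right)\right) - 9200 = \left(199311 + \left(87089 - -14085\right)\right) - 9200 = \left(199311 + \left(87089 + 14085\right)\right) - 9200 = \left(199311 + 101174\right) - 9200 = 300485 - 9200 = 291285$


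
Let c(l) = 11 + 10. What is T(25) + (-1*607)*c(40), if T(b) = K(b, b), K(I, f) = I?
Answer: -12722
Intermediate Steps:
T(b) = b
c(l) = 21
T(25) + (-1*607)*c(40) = 25 - 1*607*21 = 25 - 607*21 = 25 - 12747 = -12722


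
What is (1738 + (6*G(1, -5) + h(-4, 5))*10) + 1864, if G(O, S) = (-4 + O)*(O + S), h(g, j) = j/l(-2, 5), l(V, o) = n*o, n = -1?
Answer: 4312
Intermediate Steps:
l(V, o) = -o
h(g, j) = -j/5 (h(g, j) = j/((-1*5)) = j/(-5) = j*(-⅕) = -j/5)
(1738 + (6*G(1, -5) + h(-4, 5))*10) + 1864 = (1738 + (6*(1² - 4*1 - 4*(-5) + 1*(-5)) - ⅕*5)*10) + 1864 = (1738 + (6*(1 - 4 + 20 - 5) - 1)*10) + 1864 = (1738 + (6*12 - 1)*10) + 1864 = (1738 + (72 - 1)*10) + 1864 = (1738 + 71*10) + 1864 = (1738 + 710) + 1864 = 2448 + 1864 = 4312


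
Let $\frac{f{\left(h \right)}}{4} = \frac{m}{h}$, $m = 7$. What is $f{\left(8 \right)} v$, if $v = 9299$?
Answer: $\frac{65093}{2} \approx 32547.0$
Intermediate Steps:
$f{\left(h \right)} = \frac{28}{h}$ ($f{\left(h \right)} = 4 \frac{7}{h} = \frac{28}{h}$)
$f{\left(8 \right)} v = \frac{28}{8} \cdot 9299 = 28 \cdot \frac{1}{8} \cdot 9299 = \frac{7}{2} \cdot 9299 = \frac{65093}{2}$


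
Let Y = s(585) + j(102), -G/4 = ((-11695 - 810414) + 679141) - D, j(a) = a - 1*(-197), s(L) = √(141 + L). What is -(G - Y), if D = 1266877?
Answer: -5639081 + 11*√6 ≈ -5.6391e+6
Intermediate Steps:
j(a) = 197 + a (j(a) = a + 197 = 197 + a)
G = 5639380 (G = -4*(((-11695 - 810414) + 679141) - 1*1266877) = -4*((-822109 + 679141) - 1266877) = -4*(-142968 - 1266877) = -4*(-1409845) = 5639380)
Y = 299 + 11*√6 (Y = √(141 + 585) + (197 + 102) = √726 + 299 = 11*√6 + 299 = 299 + 11*√6 ≈ 325.94)
-(G - Y) = -(5639380 - (299 + 11*√6)) = -(5639380 + (-299 - 11*√6)) = -(5639081 - 11*√6) = -5639081 + 11*√6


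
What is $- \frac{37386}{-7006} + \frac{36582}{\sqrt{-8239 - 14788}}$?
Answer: $\frac{603}{113} - \frac{36582 i \sqrt{23027}}{23027} \approx 5.3363 - 241.07 i$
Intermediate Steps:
$- \frac{37386}{-7006} + \frac{36582}{\sqrt{-8239 - 14788}} = \left(-37386\right) \left(- \frac{1}{7006}\right) + \frac{36582}{\sqrt{-23027}} = \frac{603}{113} + \frac{36582}{i \sqrt{23027}} = \frac{603}{113} + 36582 \left(- \frac{i \sqrt{23027}}{23027}\right) = \frac{603}{113} - \frac{36582 i \sqrt{23027}}{23027}$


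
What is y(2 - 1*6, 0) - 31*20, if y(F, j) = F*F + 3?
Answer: -601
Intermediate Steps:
y(F, j) = 3 + F**2 (y(F, j) = F**2 + 3 = 3 + F**2)
y(2 - 1*6, 0) - 31*20 = (3 + (2 - 1*6)**2) - 31*20 = (3 + (2 - 6)**2) - 620 = (3 + (-4)**2) - 620 = (3 + 16) - 620 = 19 - 620 = -601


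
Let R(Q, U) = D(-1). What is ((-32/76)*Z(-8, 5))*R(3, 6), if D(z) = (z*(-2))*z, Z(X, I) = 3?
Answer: 48/19 ≈ 2.5263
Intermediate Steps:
D(z) = -2*z² (D(z) = (-2*z)*z = -2*z²)
R(Q, U) = -2 (R(Q, U) = -2*(-1)² = -2*1 = -2)
((-32/76)*Z(-8, 5))*R(3, 6) = (-32/76*3)*(-2) = (-32*1/76*3)*(-2) = -8/19*3*(-2) = -24/19*(-2) = 48/19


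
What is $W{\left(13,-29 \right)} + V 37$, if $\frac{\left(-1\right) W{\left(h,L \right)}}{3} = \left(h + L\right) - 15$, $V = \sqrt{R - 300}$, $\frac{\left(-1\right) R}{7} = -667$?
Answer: $93 + 37 \sqrt{4369} \approx 2538.6$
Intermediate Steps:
$R = 4669$ ($R = \left(-7\right) \left(-667\right) = 4669$)
$V = \sqrt{4369}$ ($V = \sqrt{4669 - 300} = \sqrt{4369} \approx 66.098$)
$W{\left(h,L \right)} = 45 - 3 L - 3 h$ ($W{\left(h,L \right)} = - 3 \left(\left(h + L\right) - 15\right) = - 3 \left(\left(L + h\right) - 15\right) = - 3 \left(-15 + L + h\right) = 45 - 3 L - 3 h$)
$W{\left(13,-29 \right)} + V 37 = \left(45 - -87 - 39\right) + \sqrt{4369} \cdot 37 = \left(45 + 87 - 39\right) + 37 \sqrt{4369} = 93 + 37 \sqrt{4369}$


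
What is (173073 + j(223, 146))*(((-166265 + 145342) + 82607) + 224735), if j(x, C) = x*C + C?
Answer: 58938442563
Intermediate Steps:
j(x, C) = C + C*x (j(x, C) = C*x + C = C + C*x)
(173073 + j(223, 146))*(((-166265 + 145342) + 82607) + 224735) = (173073 + 146*(1 + 223))*(((-166265 + 145342) + 82607) + 224735) = (173073 + 146*224)*((-20923 + 82607) + 224735) = (173073 + 32704)*(61684 + 224735) = 205777*286419 = 58938442563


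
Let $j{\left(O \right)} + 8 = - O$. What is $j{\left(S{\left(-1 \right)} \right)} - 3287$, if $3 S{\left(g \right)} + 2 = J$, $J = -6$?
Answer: $- \frac{9877}{3} \approx -3292.3$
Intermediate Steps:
$S{\left(g \right)} = - \frac{8}{3}$ ($S{\left(g \right)} = - \frac{2}{3} + \frac{1}{3} \left(-6\right) = - \frac{2}{3} - 2 = - \frac{8}{3}$)
$j{\left(O \right)} = -8 - O$
$j{\left(S{\left(-1 \right)} \right)} - 3287 = \left(-8 - - \frac{8}{3}\right) - 3287 = \left(-8 + \frac{8}{3}\right) - 3287 = - \frac{16}{3} - 3287 = - \frac{9877}{3}$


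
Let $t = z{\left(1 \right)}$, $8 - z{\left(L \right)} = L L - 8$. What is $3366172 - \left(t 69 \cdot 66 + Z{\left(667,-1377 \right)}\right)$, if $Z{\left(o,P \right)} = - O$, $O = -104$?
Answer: $3297758$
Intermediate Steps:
$z{\left(L \right)} = 16 - L^{2}$ ($z{\left(L \right)} = 8 - \left(L L - 8\right) = 8 - \left(L^{2} - 8\right) = 8 - \left(-8 + L^{2}\right) = 16 - L^{2}$)
$t = 15$ ($t = 16 - 1^{2} = 16 - 1 = 15$)
$Z{\left(o,P \right)} = 104$ ($Z{\left(o,P \right)} = \left(-1\right) \left(-104\right) = 104$)
$3366172 - \left(t 69 \cdot 66 + Z{\left(667,-1377 \right)}\right) = 3366172 - \left(15 \cdot 69 \cdot 66 + 104\right) = 3366172 - \left(1035 \cdot 66 + 104\right) = 3366172 - \left(68310 + 104\right) = 3366172 - 68414 = 3297758$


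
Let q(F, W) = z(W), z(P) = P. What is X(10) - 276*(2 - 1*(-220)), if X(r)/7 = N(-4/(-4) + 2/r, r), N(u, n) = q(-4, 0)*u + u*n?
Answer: -61188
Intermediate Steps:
q(F, W) = W
N(u, n) = n*u (N(u, n) = 0*u + u*n = 0 + n*u = n*u)
X(r) = 7*r*(1 + 2/r) (X(r) = 7*(r*(-4/(-4) + 2/r)) = 7*(r*(-4*(-¼) + 2/r)) = 7*(r*(1 + 2/r)) = 7*r*(1 + 2/r))
X(10) - 276*(2 - 1*(-220)) = (14 + 7*10) - 276*(2 - 1*(-220)) = (14 + 70) - 276*(2 + 220) = 84 - 276*222 = 84 - 61272 = -61188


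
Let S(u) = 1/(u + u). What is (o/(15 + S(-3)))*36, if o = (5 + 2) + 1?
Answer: 1728/89 ≈ 19.416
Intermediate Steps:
S(u) = 1/(2*u)
o = 8 (o = 7 + 1 = 8)
(o/(15 + S(-3)))*36 = (8/(15 + (½)/(-3)))*36 = (8/(15 + (½)*(-⅓)))*36 = (8/(15 - ⅙))*36 = (8/(89/6))*36 = (8*(6/89))*36 = (48/89)*36 = 1728/89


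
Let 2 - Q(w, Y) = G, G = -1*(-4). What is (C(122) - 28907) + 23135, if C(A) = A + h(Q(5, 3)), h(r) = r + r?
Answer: -5654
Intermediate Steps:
G = 4
Q(w, Y) = -2 (Q(w, Y) = 2 - 1*4 = 2 - 4 = -2)
h(r) = 2*r
C(A) = -4 + A (C(A) = A + 2*(-2) = A - 4 = -4 + A)
(C(122) - 28907) + 23135 = ((-4 + 122) - 28907) + 23135 = (118 - 28907) + 23135 = -28789 + 23135 = -5654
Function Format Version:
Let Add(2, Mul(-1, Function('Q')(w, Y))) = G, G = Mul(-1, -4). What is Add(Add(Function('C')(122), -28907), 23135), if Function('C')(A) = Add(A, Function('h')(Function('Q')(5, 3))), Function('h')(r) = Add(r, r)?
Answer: -5654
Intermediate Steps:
G = 4
Function('Q')(w, Y) = -2 (Function('Q')(w, Y) = Add(2, Mul(-1, 4)) = Add(2, -4) = -2)
Function('h')(r) = Mul(2, r)
Function('C')(A) = Add(-4, A) (Function('C')(A) = Add(A, Mul(2, -2)) = Add(A, -4) = Add(-4, A))
Add(Add(Function('C')(122), -28907), 23135) = Add(Add(Add(-4, 122), -28907), 23135) = Add(Add(118, -28907), 23135) = Add(-28789, 23135) = -5654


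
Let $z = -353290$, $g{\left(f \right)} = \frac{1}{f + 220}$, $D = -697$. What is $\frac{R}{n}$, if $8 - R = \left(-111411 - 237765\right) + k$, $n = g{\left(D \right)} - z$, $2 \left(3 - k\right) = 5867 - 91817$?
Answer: $\frac{146060262}{168519329} \approx 0.86673$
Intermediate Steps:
$g{\left(f \right)} = \frac{1}{220 + f}$
$k = 42978$ ($k = 3 - \frac{5867 - 91817}{2} = 3 - -42975 = 3 + 42975 = 42978$)
$n = \frac{168519329}{477}$ ($n = \frac{1}{220 - 697} - -353290 = \frac{1}{-477} + 353290 = - \frac{1}{477} + 353290 = \frac{168519329}{477} \approx 3.5329 \cdot 10^{5}$)
$R = 306206$ ($R = 8 - \left(\left(-111411 - 237765\right) + 42978\right) = 8 - \left(-349176 + 42978\right) = 8 - -306198 = 8 + 306198 = 306206$)
$\frac{R}{n} = \frac{306206}{\frac{168519329}{477}} = 306206 \cdot \frac{477}{168519329} = \frac{146060262}{168519329}$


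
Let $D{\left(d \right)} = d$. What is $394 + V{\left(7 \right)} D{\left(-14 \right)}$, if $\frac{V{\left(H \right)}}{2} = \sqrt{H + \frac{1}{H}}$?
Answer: $394 - 20 \sqrt{14} \approx 319.17$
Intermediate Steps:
$V{\left(H \right)} = 2 \sqrt{H + \frac{1}{H}}$
$394 + V{\left(7 \right)} D{\left(-14 \right)} = 394 + 2 \sqrt{7 + \frac{1}{7}} \left(-14\right) = 394 + 2 \sqrt{\frac{50}{7}} \left(-14\right) = 394 + 2 \frac{5 \sqrt{14}}{7} \left(-14\right) = 394 + \frac{10 \sqrt{14}}{7} \left(-14\right) = 394 - 20 \sqrt{14}$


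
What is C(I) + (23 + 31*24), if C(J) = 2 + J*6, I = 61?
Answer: 1135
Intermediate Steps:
C(J) = 2 + 6*J
C(I) + (23 + 31*24) = (2 + 6*61) + (23 + 31*24) = (2 + 366) + (23 + 744) = 368 + 767 = 1135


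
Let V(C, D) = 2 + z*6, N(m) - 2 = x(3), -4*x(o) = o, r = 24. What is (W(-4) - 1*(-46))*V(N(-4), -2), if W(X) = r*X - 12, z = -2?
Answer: 620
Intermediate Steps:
W(X) = -12 + 24*X (W(X) = 24*X - 12 = -12 + 24*X)
x(o) = -o/4
N(m) = 5/4 (N(m) = 2 - ¼*3 = 2 - ¾ = 5/4)
V(C, D) = -10 (V(C, D) = 2 - 2*6 = 2 - 12 = -10)
(W(-4) - 1*(-46))*V(N(-4), -2) = ((-12 + 24*(-4)) - 1*(-46))*(-10) = ((-12 - 96) + 46)*(-10) = (-108 + 46)*(-10) = -62*(-10) = 620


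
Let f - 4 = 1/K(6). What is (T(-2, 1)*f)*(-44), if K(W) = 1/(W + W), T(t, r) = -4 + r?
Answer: 2112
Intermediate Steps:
K(W) = 1/(2*W)
f = 16 (f = 4 + 1/((½)/6) = 4 + 1/((½)*(⅙)) = 4 + 1/(1/12) = 4 + 12 = 16)
(T(-2, 1)*f)*(-44) = ((-4 + 1)*16)*(-44) = -3*16*(-44) = -48*(-44) = 2112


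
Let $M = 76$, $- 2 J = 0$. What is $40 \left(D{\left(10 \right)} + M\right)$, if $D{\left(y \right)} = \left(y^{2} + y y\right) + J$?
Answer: $11040$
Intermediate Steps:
$J = 0$ ($J = \left(- \frac{1}{2}\right) 0 = 0$)
$D{\left(y \right)} = 2 y^{2}$ ($D{\left(y \right)} = \left(y^{2} + y y\right) + 0 = \left(y^{2} + y^{2}\right) + 0 = 2 y^{2} + 0 = 2 y^{2}$)
$40 \left(D{\left(10 \right)} + M\right) = 40 \left(2 \cdot 10^{2} + 76\right) = 40 \left(2 \cdot 100 + 76\right) = 40 \left(200 + 76\right) = 40 \cdot 276 = 11040$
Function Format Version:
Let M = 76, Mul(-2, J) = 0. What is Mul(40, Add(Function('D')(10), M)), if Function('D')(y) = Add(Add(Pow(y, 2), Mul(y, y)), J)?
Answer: 11040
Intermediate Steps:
J = 0 (J = Mul(Rational(-1, 2), 0) = 0)
Function('D')(y) = Mul(2, Pow(y, 2)) (Function('D')(y) = Add(Add(Pow(y, 2), Mul(y, y)), 0) = Add(Add(Pow(y, 2), Pow(y, 2)), 0) = Add(Mul(2, Pow(y, 2)), 0) = Mul(2, Pow(y, 2)))
Mul(40, Add(Function('D')(10), M)) = Mul(40, Add(Mul(2, Pow(10, 2)), 76)) = Mul(40, Add(Mul(2, 100), 76)) = Mul(40, Add(200, 76)) = Mul(40, 276) = 11040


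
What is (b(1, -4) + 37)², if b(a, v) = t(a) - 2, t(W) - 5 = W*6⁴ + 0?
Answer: 1784896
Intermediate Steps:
t(W) = 5 + 1296*W (t(W) = 5 + (W*6⁴ + 0) = 5 + (W*1296 + 0) = 5 + (1296*W + 0) = 5 + 1296*W)
b(a, v) = 3 + 1296*a (b(a, v) = (5 + 1296*a) - 2 = 3 + 1296*a)
(b(1, -4) + 37)² = ((3 + 1296*1) + 37)² = ((3 + 1296) + 37)² = (1299 + 37)² = 1336² = 1784896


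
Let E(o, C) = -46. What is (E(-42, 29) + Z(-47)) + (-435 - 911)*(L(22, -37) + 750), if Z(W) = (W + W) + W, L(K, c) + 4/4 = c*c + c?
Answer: -2801213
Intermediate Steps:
L(K, c) = -1 + c + c**2 (L(K, c) = -1 + (c*c + c) = -1 + (c**2 + c) = -1 + (c + c**2) = -1 + c + c**2)
Z(W) = 3*W (Z(W) = 2*W + W = 3*W)
(E(-42, 29) + Z(-47)) + (-435 - 911)*(L(22, -37) + 750) = (-46 + 3*(-47)) + (-435 - 911)*((-1 - 37 + (-37)**2) + 750) = (-46 - 141) - 1346*((-1 - 37 + 1369) + 750) = -187 - 1346*(1331 + 750) = -187 - 1346*2081 = -187 - 2801026 = -2801213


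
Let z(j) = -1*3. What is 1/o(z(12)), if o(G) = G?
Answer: -⅓ ≈ -0.33333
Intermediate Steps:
z(j) = -3
1/o(z(12)) = 1/(-3) = -⅓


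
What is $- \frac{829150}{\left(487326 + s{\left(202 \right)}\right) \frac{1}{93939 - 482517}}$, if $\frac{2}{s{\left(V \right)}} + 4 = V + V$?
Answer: $\frac{64437889740000}{97465201} \approx 6.6114 \cdot 10^{5}$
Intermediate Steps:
$s{\left(V \right)} = \frac{2}{-4 + 2 V}$ ($s{\left(V \right)} = \frac{2}{-4 + \left(V + V\right)} = \frac{2}{-4 + 2 V}$)
$- \frac{829150}{\left(487326 + s{\left(202 \right)}\right) \frac{1}{93939 - 482517}} = - \frac{829150}{\left(487326 + \frac{1}{-2 + 202}\right) \frac{1}{93939 - 482517}} = - \frac{829150}{\left(487326 + \frac{1}{200}\right) \frac{1}{-388578}} = - \frac{829150}{\left(487326 + \frac{1}{200}\right) \left(- \frac{1}{388578}\right)} = - \frac{829150}{\frac{97465201}{200} \left(- \frac{1}{388578}\right)} = - \frac{829150}{- \frac{97465201}{77715600}} = \left(-829150\right) \left(- \frac{77715600}{97465201}\right) = \frac{64437889740000}{97465201}$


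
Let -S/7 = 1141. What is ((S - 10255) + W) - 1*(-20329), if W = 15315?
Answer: 17402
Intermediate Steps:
S = -7987 (S = -7*1141 = -7987)
((S - 10255) + W) - 1*(-20329) = ((-7987 - 10255) + 15315) - 1*(-20329) = (-18242 + 15315) + 20329 = -2927 + 20329 = 17402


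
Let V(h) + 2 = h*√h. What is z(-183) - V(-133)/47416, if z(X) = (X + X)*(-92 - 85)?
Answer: 1535851657/23708 + 133*I*√133/47416 ≈ 64782.0 + 0.032348*I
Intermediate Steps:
V(h) = -2 + h^(3/2) (V(h) = -2 + h*√h = -2 + h^(3/2))
z(X) = -354*X (z(X) = (2*X)*(-177) = -354*X)
z(-183) - V(-133)/47416 = -354*(-183) - (-2 + (-133)^(3/2))/47416 = 64782 - (-2 - 133*I*√133)/47416 = 64782 - (-1/23708 - 133*I*√133/47416) = 64782 + (1/23708 + 133*I*√133/47416) = 1535851657/23708 + 133*I*√133/47416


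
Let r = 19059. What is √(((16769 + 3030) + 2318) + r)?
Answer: 2*√10294 ≈ 202.92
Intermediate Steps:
√(((16769 + 3030) + 2318) + r) = √(((16769 + 3030) + 2318) + 19059) = √((19799 + 2318) + 19059) = √(22117 + 19059) = √41176 = 2*√10294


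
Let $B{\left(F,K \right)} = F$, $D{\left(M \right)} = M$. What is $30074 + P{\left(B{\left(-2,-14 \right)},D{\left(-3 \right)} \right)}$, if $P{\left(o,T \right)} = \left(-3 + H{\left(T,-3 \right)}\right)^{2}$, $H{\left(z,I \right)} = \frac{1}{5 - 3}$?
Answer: $\frac{120321}{4} \approx 30080.0$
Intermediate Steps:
$H{\left(z,I \right)} = \frac{1}{2}$
$P{\left(o,T \right)} = \frac{25}{4}$ ($P{\left(o,T \right)} = \left(-3 + \frac{1}{2}\right)^{2} = \left(- \frac{5}{2}\right)^{2} = \frac{25}{4}$)
$30074 + P{\left(B{\left(-2,-14 \right)},D{\left(-3 \right)} \right)} = 30074 + \frac{25}{4} = \frac{120321}{4}$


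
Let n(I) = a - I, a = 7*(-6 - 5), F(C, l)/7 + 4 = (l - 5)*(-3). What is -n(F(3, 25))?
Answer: -371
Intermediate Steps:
F(C, l) = 77 - 21*l (F(C, l) = -28 + 7*((l - 5)*(-3)) = -28 + 7*((-5 + l)*(-3)) = -28 + 7*(15 - 3*l) = -28 + (105 - 21*l) = 77 - 21*l)
a = -77 (a = 7*(-11) = -77)
n(I) = -77 - I
-n(F(3, 25)) = -(-77 - (77 - 21*25)) = -(-77 - (77 - 525)) = -(-77 - 1*(-448)) = -(-77 + 448) = -1*371 = -371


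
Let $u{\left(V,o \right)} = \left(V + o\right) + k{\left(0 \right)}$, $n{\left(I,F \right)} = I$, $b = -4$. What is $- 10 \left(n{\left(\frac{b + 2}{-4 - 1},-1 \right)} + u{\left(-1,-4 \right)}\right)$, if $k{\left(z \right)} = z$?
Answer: $46$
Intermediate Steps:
$u{\left(V,o \right)} = V + o$ ($u{\left(V,o \right)} = \left(V + o\right) + 0 = V + o$)
$- 10 \left(n{\left(\frac{b + 2}{-4 - 1},-1 \right)} + u{\left(-1,-4 \right)}\right) = - 10 \left(\frac{-4 + 2}{-4 - 1} - 5\right) = - 10 \left(- \frac{2}{-5} - 5\right) = - 10 \left(\left(-2\right) \left(- \frac{1}{5}\right) - 5\right) = - 10 \left(\frac{2}{5} - 5\right) = \left(-10\right) \left(- \frac{23}{5}\right) = 46$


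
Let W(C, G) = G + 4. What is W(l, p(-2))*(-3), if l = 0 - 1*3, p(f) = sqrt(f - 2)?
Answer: -12 - 6*I ≈ -12.0 - 6.0*I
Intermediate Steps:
p(f) = sqrt(-2 + f)
l = -3 (l = 0 - 3 = -3)
W(C, G) = 4 + G
W(l, p(-2))*(-3) = (4 + sqrt(-2 - 2))*(-3) = (4 + sqrt(-4))*(-3) = (4 + 2*I)*(-3) = -12 - 6*I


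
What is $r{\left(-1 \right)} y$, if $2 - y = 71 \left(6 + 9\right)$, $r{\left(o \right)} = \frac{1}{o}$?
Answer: $1063$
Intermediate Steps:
$y = -1063$ ($y = 2 - 71 \left(6 + 9\right) = 2 - 71 \cdot 15 = 2 - 1065 = -1063$)
$r{\left(-1 \right)} y = \frac{1}{-1} \left(-1063\right) = \left(-1\right) \left(-1063\right) = 1063$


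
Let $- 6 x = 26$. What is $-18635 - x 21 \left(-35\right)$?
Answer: $-21820$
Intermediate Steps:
$x = - \frac{13}{3}$ ($x = \left(- \frac{1}{6}\right) 26 = - \frac{13}{3} \approx -4.3333$)
$-18635 - x 21 \left(-35\right) = -18635 - \left(- \frac{13}{3}\right) 21 \left(-35\right) = -18635 - \left(-91\right) \left(-35\right) = -18635 - 3185 = -21820$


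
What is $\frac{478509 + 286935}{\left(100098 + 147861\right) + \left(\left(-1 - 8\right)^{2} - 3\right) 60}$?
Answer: $\frac{255148}{84213} \approx 3.0298$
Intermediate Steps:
$\frac{478509 + 286935}{\left(100098 + 147861\right) + \left(\left(-1 - 8\right)^{2} - 3\right) 60} = \frac{765444}{247959 + \left(\left(-9\right)^{2} - 3\right) 60} = \frac{765444}{247959 + \left(81 - 3\right) 60} = \frac{765444}{247959 + 78 \cdot 60} = \frac{765444}{247959 + 4680} = \frac{765444}{252639} = 765444 \cdot \frac{1}{252639} = \frac{255148}{84213}$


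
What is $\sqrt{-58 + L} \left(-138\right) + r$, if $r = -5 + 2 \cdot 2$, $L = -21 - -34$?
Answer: $-1 - 414 i \sqrt{5} \approx -1.0 - 925.73 i$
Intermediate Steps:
$L = 13$ ($L = -21 + 34 = 13$)
$r = -1$ ($r = -5 + 4 = -1$)
$\sqrt{-58 + L} \left(-138\right) + r = \sqrt{-58 + 13} \left(-138\right) - 1 = \sqrt{-45} \left(-138\right) - 1 = 3 i \sqrt{5} \left(-138\right) - 1 = - 414 i \sqrt{5} - 1 = -1 - 414 i \sqrt{5}$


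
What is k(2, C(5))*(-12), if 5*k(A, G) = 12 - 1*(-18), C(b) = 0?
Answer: -72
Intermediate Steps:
k(A, G) = 6 (k(A, G) = (12 - 1*(-18))/5 = (12 + 18)/5 = (⅕)*30 = 6)
k(2, C(5))*(-12) = 6*(-12) = -72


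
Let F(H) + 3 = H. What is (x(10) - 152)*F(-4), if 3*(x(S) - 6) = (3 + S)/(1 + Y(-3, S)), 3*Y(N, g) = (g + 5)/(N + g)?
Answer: 36155/36 ≈ 1004.3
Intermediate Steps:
Y(N, g) = (5 + g)/(3*(N + g)) (Y(N, g) = ((g + 5)/(N + g))/3 = ((5 + g)/(N + g))/3 = (5 + g)/(3*(N + g)))
F(H) = -3 + H
x(S) = 6 + (3 + S)/(3*(1 + (5 + S)/(3*(-3 + S)))) (x(S) = 6 + ((3 + S)/(1 + (5 + S)/(3*(-3 + S))))/3 = 6 + (3 + S)/(3*(1 + (5 + S)/(3*(-3 + S)))))
(x(10) - 152)*F(-4) = ((-33 + 10**2 + 24*10)/(4*(-1 + 10)) - 152)*(-3 - 4) = ((1/4)*(-33 + 100 + 240)/9 - 152)*(-7) = ((1/4)*(1/9)*307 - 152)*(-7) = (307/36 - 152)*(-7) = -5165/36*(-7) = 36155/36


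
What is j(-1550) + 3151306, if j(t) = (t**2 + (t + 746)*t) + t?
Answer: 6798456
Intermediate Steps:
j(t) = t + t**2 + t*(746 + t) (j(t) = (t**2 + (746 + t)*t) + t = (t**2 + t*(746 + t)) + t = t + t**2 + t*(746 + t))
j(-1550) + 3151306 = -1550*(747 + 2*(-1550)) + 3151306 = -1550*(747 - 3100) + 3151306 = -1550*(-2353) + 3151306 = 3647150 + 3151306 = 6798456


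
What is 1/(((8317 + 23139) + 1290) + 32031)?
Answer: 1/64777 ≈ 1.5438e-5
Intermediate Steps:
1/(((8317 + 23139) + 1290) + 32031) = 1/((31456 + 1290) + 32031) = 1/(32746 + 32031) = 1/64777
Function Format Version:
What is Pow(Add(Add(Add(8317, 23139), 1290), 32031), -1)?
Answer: Rational(1, 64777) ≈ 1.5438e-5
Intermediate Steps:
Pow(Add(Add(Add(8317, 23139), 1290), 32031), -1) = Pow(Add(Add(31456, 1290), 32031), -1) = Pow(Add(32746, 32031), -1) = Pow(64777, -1) = Rational(1, 64777)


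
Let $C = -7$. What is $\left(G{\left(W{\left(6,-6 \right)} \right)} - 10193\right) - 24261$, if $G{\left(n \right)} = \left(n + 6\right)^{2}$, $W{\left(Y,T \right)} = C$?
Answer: $-34453$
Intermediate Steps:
$W{\left(Y,T \right)} = -7$
$G{\left(n \right)} = \left(6 + n\right)^{2}$
$\left(G{\left(W{\left(6,-6 \right)} \right)} - 10193\right) - 24261 = \left(\left(6 - 7\right)^{2} - 10193\right) - 24261 = \left(\left(-1\right)^{2} - 10193\right) - 24261 = \left(1 - 10193\right) - 24261 = -10192 - 24261 = -34453$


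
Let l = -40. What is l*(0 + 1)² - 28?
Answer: -68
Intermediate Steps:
l*(0 + 1)² - 28 = -40*(0 + 1)² - 28 = -40*1² - 28 = -40*1 - 28 = -40 - 28 = -68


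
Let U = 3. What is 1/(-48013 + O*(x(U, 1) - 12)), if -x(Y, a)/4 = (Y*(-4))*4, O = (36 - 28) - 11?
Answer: -1/48553 ≈ -2.0596e-5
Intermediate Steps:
O = -3 (O = 8 - 11 = -3)
x(Y, a) = 64*Y (x(Y, a) = -4*Y*(-4)*4 = -4*(-4*Y)*4 = -(-64)*Y = 64*Y)
1/(-48013 + O*(x(U, 1) - 12)) = 1/(-48013 - 3*(64*3 - 12)) = 1/(-48013 - 3*(192 - 12)) = 1/(-48013 - 3*180) = 1/(-48013 - 540) = 1/(-48553) = -1/48553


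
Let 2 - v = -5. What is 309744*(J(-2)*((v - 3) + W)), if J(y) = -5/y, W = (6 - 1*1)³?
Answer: 99892440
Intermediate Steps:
v = 7 (v = 2 - 1*(-5) = 2 + 5 = 7)
W = 125 (W = (6 - 1)³ = 5³ = 125)
309744*(J(-2)*((v - 3) + W)) = 309744*((-5/(-2))*((7 - 3) + 125)) = 309744*((-5*(-½))*(4 + 125)) = 309744*((5/2)*129) = 309744*(645/2) = 99892440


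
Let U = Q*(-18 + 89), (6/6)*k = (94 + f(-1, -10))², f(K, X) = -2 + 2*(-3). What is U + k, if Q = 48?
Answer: 10804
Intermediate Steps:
f(K, X) = -8 (f(K, X) = -2 - 6 = -8)
k = 7396 (k = (94 - 8)² = 86² = 7396)
U = 3408 (U = 48*(-18 + 89) = 48*71 = 3408)
U + k = 3408 + 7396 = 10804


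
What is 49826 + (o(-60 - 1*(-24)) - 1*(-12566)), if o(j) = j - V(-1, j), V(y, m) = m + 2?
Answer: 62390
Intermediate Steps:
V(y, m) = 2 + m
o(j) = -2 (o(j) = j - (2 + j) = j + (-2 - j) = -2)
49826 + (o(-60 - 1*(-24)) - 1*(-12566)) = 49826 + (-2 - 1*(-12566)) = 49826 + (-2 + 12566) = 49826 + 12564 = 62390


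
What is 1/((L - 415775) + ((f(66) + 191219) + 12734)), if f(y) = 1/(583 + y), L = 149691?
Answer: -649/40323018 ≈ -1.6095e-5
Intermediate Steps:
1/((L - 415775) + ((f(66) + 191219) + 12734)) = 1/((149691 - 415775) + ((1/(583 + 66) + 191219) + 12734)) = 1/(-266084 + ((1/649 + 191219) + 12734)) = 1/(-266084 + (124101132/649 + 12734)) = 1/(-266084 + 132365498/649) = 1/(-40323018/649) = -649/40323018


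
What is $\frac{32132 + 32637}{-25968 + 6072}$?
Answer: $- \frac{64769}{19896} \approx -3.2554$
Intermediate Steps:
$\frac{32132 + 32637}{-25968 + 6072} = \frac{64769}{-19896} = 64769 \left(- \frac{1}{19896}\right) = - \frac{64769}{19896}$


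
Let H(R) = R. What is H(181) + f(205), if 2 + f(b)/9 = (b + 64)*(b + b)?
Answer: 992773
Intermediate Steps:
f(b) = -18 + 18*b*(64 + b) (f(b) = -18 + 9*((b + 64)*(b + b)) = -18 + 9*((64 + b)*(2*b)) = -18 + 9*(2*b*(64 + b)) = -18 + 18*b*(64 + b))
H(181) + f(205) = 181 + (-18 + 18*205² + 1152*205) = 181 + (-18 + 18*42025 + 236160) = 181 + (-18 + 756450 + 236160) = 181 + 992592 = 992773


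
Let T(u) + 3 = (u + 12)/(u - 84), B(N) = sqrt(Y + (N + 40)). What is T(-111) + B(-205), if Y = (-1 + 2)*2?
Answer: -162/65 + I*sqrt(163) ≈ -2.4923 + 12.767*I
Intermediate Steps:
Y = 2 (Y = 1*2 = 2)
B(N) = sqrt(42 + N) (B(N) = sqrt(2 + (N + 40)) = sqrt(2 + (40 + N)) = sqrt(42 + N))
T(u) = -3 + (12 + u)/(-84 + u) (T(u) = -3 + (u + 12)/(u - 84) = -3 + (12 + u)/(-84 + u))
T(-111) + B(-205) = 2*(132 - 1*(-111))/(-84 - 111) + sqrt(42 - 205) = 2*(132 + 111)/(-195) + sqrt(-163) = 2*(-1/195)*243 + I*sqrt(163) = -162/65 + I*sqrt(163)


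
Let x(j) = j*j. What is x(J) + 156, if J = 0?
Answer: 156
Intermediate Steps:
x(j) = j²
x(J) + 156 = 0² + 156 = 0 + 156 = 156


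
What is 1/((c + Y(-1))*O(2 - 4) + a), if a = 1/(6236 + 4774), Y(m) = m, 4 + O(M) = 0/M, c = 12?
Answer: -11010/484439 ≈ -0.022727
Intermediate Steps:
O(M) = -4 (O(M) = -4 + 0/M = -4 + 0 = -4)
a = 1/11010 ≈ 9.0827e-5
1/((c + Y(-1))*O(2 - 4) + a) = 1/((12 - 1)*(-4) + 1/11010) = 1/(11*(-4) + 1/11010) = 1/(-44 + 1/11010) = 1/(-484439/11010) = -11010/484439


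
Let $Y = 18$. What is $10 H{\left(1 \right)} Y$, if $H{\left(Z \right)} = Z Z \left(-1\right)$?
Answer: $-180$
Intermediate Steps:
$H{\left(Z \right)} = - Z^{2}$ ($H{\left(Z \right)} = Z^{2} \left(-1\right) = - Z^{2}$)
$10 H{\left(1 \right)} Y = 10 \left(- 1^{2}\right) 18 = 10 \left(\left(-1\right) 1\right) 18 = 10 \left(-1\right) 18 = \left(-10\right) 18 = -180$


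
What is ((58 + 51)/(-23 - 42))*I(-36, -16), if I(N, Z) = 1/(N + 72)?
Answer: -109/2340 ≈ -0.046581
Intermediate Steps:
I(N, Z) = 1/(72 + N)
((58 + 51)/(-23 - 42))*I(-36, -16) = ((58 + 51)/(-23 - 42))/(72 - 36) = (109/(-65))/36 = (109*(-1/65))*(1/36) = -109/65*1/36 = -109/2340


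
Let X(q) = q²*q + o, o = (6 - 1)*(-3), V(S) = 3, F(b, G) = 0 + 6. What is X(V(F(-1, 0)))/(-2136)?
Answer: -1/178 ≈ -0.0056180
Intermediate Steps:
F(b, G) = 6
o = -15 (o = 5*(-3) = -15)
X(q) = -15 + q³ (X(q) = q²*q - 15 = q³ - 15 = -15 + q³)
X(V(F(-1, 0)))/(-2136) = (-15 + 3³)/(-2136) = (-15 + 27)*(-1/2136) = 12*(-1/2136) = -1/178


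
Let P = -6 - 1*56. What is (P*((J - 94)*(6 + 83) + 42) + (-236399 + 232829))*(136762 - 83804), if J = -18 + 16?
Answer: 27726372732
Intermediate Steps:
J = -2
P = -62 (P = -6 - 56 = -62)
(P*((J - 94)*(6 + 83) + 42) + (-236399 + 232829))*(136762 - 83804) = (-62*((-2 - 94)*(6 + 83) + 42) + (-236399 + 232829))*(136762 - 83804) = (-62*(-96*89 + 42) - 3570)*52958 = (-62*(-8544 + 42) - 3570)*52958 = (-62*(-8502) - 3570)*52958 = (527124 - 3570)*52958 = 523554*52958 = 27726372732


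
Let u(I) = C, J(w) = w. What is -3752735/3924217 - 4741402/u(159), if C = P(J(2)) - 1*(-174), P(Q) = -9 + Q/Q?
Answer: -51974618118/1819609 ≈ -28564.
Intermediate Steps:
P(Q) = -8 (P(Q) = -9 + 1 = -8)
C = 166 (C = -8 - 1*(-174) = -8 + 174 = 166)
u(I) = 166
-3752735/3924217 - 4741402/u(159) = -3752735/3924217 - 4741402/166 = -3752735*1/3924217 - 4741402*1/166 = -20965/21923 - 2370701/83 = -51974618118/1819609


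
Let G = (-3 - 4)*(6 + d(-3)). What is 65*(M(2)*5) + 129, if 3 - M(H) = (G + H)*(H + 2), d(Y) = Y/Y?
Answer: 62204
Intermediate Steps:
d(Y) = 1
G = -49 (G = (-3 - 4)*(6 + 1) = -7*7 = -49)
M(H) = 3 - (-49 + H)*(2 + H) (M(H) = 3 - (-49 + H)*(H + 2) = 3 - (-49 + H)*(2 + H))
65*(M(2)*5) + 129 = 65*((101 - 1*2² + 47*2)*5) + 129 = 65*((101 - 1*4 + 94)*5) + 129 = 65*((101 - 4 + 94)*5) + 129 = 65*(191*5) + 129 = 65*955 + 129 = 62075 + 129 = 62204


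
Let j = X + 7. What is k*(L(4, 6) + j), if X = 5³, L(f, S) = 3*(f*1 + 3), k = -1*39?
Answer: -5967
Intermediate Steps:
k = -39
L(f, S) = 9 + 3*f (L(f, S) = 3*(f + 3) = 3*(3 + f) = 9 + 3*f)
X = 125
j = 132 (j = 125 + 7 = 132)
k*(L(4, 6) + j) = -39*((9 + 3*4) + 132) = -39*((9 + 12) + 132) = -39*(21 + 132) = -39*153 = -5967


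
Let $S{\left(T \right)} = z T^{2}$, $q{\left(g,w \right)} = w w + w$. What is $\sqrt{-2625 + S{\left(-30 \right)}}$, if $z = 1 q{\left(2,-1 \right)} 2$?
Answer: $5 i \sqrt{105} \approx 51.235 i$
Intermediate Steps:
$q{\left(g,w \right)} = w + w^{2}$ ($q{\left(g,w \right)} = w^{2} + w = w + w^{2}$)
$z = 0$ ($z = 1 \left(- (1 - 1)\right) 2 = 1 \left(\left(-1\right) 0\right) 2 = 1 \cdot 0 \cdot 2 = 0 \cdot 2 = 0$)
$S{\left(T \right)} = 0$ ($S{\left(T \right)} = 0 T^{2} = 0$)
$\sqrt{-2625 + S{\left(-30 \right)}} = \sqrt{-2625 + 0} = \sqrt{-2625} = 5 i \sqrt{105}$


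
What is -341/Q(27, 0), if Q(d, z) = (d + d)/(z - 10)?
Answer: 1705/27 ≈ 63.148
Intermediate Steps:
Q(d, z) = 2*d/(-10 + z) (Q(d, z) = (2*d)/(-10 + z) = 2*d/(-10 + z))
-341/Q(27, 0) = -341/(2*27/(-10 + 0)) = -341/(2*27/(-10)) = -341/(2*27*(-1/10)) = -341/(-27/5) = -341*(-5/27) = 1705/27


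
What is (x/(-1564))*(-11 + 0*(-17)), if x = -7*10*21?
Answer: -8085/782 ≈ -10.339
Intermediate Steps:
x = -1470 (x = -70*21 = -1470)
(x/(-1564))*(-11 + 0*(-17)) = (-1470/(-1564))*(-11 + 0*(-17)) = (-1470*(-1/1564))*(-11 + 0) = (735/782)*(-11) = -8085/782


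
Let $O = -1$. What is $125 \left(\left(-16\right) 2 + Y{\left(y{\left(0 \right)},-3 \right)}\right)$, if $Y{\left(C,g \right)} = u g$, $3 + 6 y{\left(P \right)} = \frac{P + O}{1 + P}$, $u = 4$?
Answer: $-5500$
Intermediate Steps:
$y{\left(P \right)} = - \frac{1}{2} + \frac{-1 + P}{6 \left(1 + P\right)}$ ($y{\left(P \right)} = - \frac{1}{2} + \frac{\left(P - 1\right) \frac{1}{1 + P}}{6} = - \frac{1}{2} + \frac{\left(-1 + P\right) \frac{1}{1 + P}}{6} = - \frac{1}{2} + \frac{\frac{1}{1 + P} \left(-1 + P\right)}{6} = - \frac{1}{2} + \frac{-1 + P}{6 \left(1 + P\right)}$)
$Y{\left(C,g \right)} = 4 g$
$125 \left(\left(-16\right) 2 + Y{\left(y{\left(0 \right)},-3 \right)}\right) = 125 \left(\left(-16\right) 2 + 4 \left(-3\right)\right) = 125 \left(-32 - 12\right) = 125 \left(-44\right) = -5500$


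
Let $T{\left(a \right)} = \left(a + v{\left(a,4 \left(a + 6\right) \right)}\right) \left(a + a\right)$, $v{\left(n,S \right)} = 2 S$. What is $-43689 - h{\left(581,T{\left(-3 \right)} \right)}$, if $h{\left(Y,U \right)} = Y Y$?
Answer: $-381250$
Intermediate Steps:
$T{\left(a \right)} = 2 a \left(48 + 9 a\right)$ ($T{\left(a \right)} = \left(a + 2 \cdot 4 \left(a + 6\right)\right) \left(a + a\right) = \left(a + 2 \cdot 4 \left(6 + a\right)\right) 2 a = \left(a + 2 \left(24 + 4 a\right)\right) 2 a = \left(a + \left(48 + 8 a\right)\right) 2 a = \left(48 + 9 a\right) 2 a = 2 a \left(48 + 9 a\right)$)
$h{\left(Y,U \right)} = Y^{2}$
$-43689 - h{\left(581,T{\left(-3 \right)} \right)} = -43689 - 581^{2} = -43689 - 337561 = -381250$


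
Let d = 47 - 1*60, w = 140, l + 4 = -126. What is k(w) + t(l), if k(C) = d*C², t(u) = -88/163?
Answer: -41532488/163 ≈ -2.5480e+5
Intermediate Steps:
l = -130 (l = -4 - 126 = -130)
d = -13 (d = 47 - 60 = -13)
t(u) = -88/163 (t(u) = -88*1/163 = -88/163)
k(C) = -13*C²
k(w) + t(l) = -13*140² - 88/163 = -13*19600 - 88/163 = -254800 - 88/163 = -41532488/163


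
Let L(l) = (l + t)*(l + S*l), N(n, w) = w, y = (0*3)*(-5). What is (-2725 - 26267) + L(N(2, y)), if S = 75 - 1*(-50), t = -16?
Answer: -28992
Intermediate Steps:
y = 0 (y = 0*(-5) = 0)
S = 125 (S = 75 + 50 = 125)
L(l) = 126*l*(-16 + l) (L(l) = (l - 16)*(l + 125*l) = (-16 + l)*(126*l) = 126*l*(-16 + l))
(-2725 - 26267) + L(N(2, y)) = (-2725 - 26267) + 126*0*(-16 + 0) = -28992 + 126*0*(-16) = -28992 + 0 = -28992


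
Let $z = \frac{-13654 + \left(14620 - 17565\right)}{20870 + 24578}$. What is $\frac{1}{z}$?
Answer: $- \frac{45448}{16599} \approx -2.738$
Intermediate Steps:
$z = - \frac{16599}{45448}$ ($z = \frac{-13654 - 2945}{45448} = \left(-16599\right) \frac{1}{45448} = - \frac{16599}{45448} \approx -0.36523$)
$\frac{1}{z} = \frac{1}{- \frac{16599}{45448}} = - \frac{45448}{16599}$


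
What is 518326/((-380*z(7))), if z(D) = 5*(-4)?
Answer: 259163/3800 ≈ 68.201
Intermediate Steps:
z(D) = -20
518326/((-380*z(7))) = 518326/((-380*(-20))) = 518326/7600 = 518326*(1/7600) = 259163/3800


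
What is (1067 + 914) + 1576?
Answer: 3557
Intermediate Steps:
(1067 + 914) + 1576 = 1981 + 1576 = 3557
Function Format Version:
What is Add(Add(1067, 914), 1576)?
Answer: 3557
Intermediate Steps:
Add(Add(1067, 914), 1576) = Add(1981, 1576) = 3557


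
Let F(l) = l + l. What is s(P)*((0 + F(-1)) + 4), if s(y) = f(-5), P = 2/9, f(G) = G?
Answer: -10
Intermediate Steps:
F(l) = 2*l
P = 2/9 (P = 2*(1/9) = 2/9 ≈ 0.22222)
s(y) = -5
s(P)*((0 + F(-1)) + 4) = -5*((0 + 2*(-1)) + 4) = -5*((0 - 2) + 4) = -5*(-2 + 4) = -5*2 = -10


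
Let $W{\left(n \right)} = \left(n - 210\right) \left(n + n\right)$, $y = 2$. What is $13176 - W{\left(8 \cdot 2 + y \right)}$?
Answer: $20088$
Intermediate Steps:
$W{\left(n \right)} = 2 n \left(-210 + n\right)$ ($W{\left(n \right)} = \left(-210 + n\right) 2 n = 2 n \left(-210 + n\right)$)
$13176 - W{\left(8 \cdot 2 + y \right)} = 13176 - 2 \left(8 \cdot 2 + 2\right) \left(-210 + \left(8 \cdot 2 + 2\right)\right) = 13176 - 2 \left(16 + 2\right) \left(-210 + \left(16 + 2\right)\right) = 13176 - 2 \cdot 18 \left(-210 + 18\right) = 13176 - 2 \cdot 18 \left(-192\right) = 13176 - -6912 = 13176 + 6912 = 20088$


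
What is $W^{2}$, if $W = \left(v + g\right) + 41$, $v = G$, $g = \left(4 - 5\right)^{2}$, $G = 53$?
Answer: $9025$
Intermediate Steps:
$g = 1$ ($g = \left(-1\right)^{2} = 1$)
$v = 53$
$W = 95$ ($W = \left(53 + 1\right) + 41 = 54 + 41 = 95$)
$W^{2} = 95^{2} = 9025$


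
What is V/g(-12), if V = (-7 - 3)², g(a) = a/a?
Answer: 100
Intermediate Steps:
g(a) = 1
V = 100 (V = (-10)² = 100)
V/g(-12) = 100/1 = 100*1 = 100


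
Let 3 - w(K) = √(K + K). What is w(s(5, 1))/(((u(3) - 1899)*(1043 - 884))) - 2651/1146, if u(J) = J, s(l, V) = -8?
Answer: -14799713/6397736 + I/75366 ≈ -2.3133 + 1.3269e-5*I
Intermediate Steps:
w(K) = 3 - √2*√K (w(K) = 3 - √(K + K) = 3 - √(2*K) = 3 - √2*√K)
w(s(5, 1))/(((u(3) - 1899)*(1043 - 884))) - 2651/1146 = (3 - √2*√(-8))/(((3 - 1899)*(1043 - 884))) - 2651/1146 = (3 - √2*2*I*√2)/((-1896*159)) - 2651*1/1146 = (3 - 4*I)/(-301464) - 2651/1146 = (3 - 4*I)*(-1/301464) - 2651/1146 = (-1/100488 + I/75366) - 2651/1146 = -14799713/6397736 + I/75366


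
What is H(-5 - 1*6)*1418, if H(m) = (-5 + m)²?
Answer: 363008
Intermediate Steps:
H(-5 - 1*6)*1418 = (-5 + (-5 - 1*6))²*1418 = (-5 + (-5 - 6))²*1418 = (-5 - 11)²*1418 = (-16)²*1418 = 256*1418 = 363008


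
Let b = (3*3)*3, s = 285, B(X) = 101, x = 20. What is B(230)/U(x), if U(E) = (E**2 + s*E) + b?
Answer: 101/6127 ≈ 0.016484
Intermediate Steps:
b = 27 (b = 9*3 = 27)
U(E) = 27 + E**2 + 285*E (U(E) = (E**2 + 285*E) + 27 = 27 + E**2 + 285*E)
B(230)/U(x) = 101/(27 + 20**2 + 285*20) = 101/(27 + 400 + 5700) = 101/6127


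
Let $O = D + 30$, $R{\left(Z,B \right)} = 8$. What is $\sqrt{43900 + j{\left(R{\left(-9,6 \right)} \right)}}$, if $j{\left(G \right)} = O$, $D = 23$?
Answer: $7 \sqrt{897} \approx 209.65$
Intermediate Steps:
$O = 53$ ($O = 23 + 30 = 53$)
$j{\left(G \right)} = 53$
$\sqrt{43900 + j{\left(R{\left(-9,6 \right)} \right)}} = \sqrt{43900 + 53} = \sqrt{43953} = 7 \sqrt{897}$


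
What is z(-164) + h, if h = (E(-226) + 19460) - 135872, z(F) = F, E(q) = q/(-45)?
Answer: -5245694/45 ≈ -1.1657e+5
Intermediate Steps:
E(q) = -q/45 (E(q) = q*(-1/45) = -q/45)
h = -5238314/45 (h = (-1/45*(-226) + 19460) - 135872 = (226/45 + 19460) - 135872 = 875926/45 - 135872 = -5238314/45 ≈ -1.1641e+5)
z(-164) + h = -164 - 5238314/45 = -5245694/45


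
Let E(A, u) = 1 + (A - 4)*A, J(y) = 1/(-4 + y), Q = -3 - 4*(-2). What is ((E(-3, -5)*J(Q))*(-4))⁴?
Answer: 59969536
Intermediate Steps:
Q = 5 (Q = -3 + 8 = 5)
E(A, u) = 1 + A*(-4 + A) (E(A, u) = 1 + (-4 + A)*A = 1 + A*(-4 + A))
((E(-3, -5)*J(Q))*(-4))⁴ = (((1 + (-3)² - 4*(-3))/(-4 + 5))*(-4))⁴ = (((1 + 9 + 12)/1)*(-4))⁴ = ((22*1)*(-4))⁴ = (22*(-4))⁴ = (-88)⁴ = 59969536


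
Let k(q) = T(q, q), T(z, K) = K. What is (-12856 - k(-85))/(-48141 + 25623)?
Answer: 473/834 ≈ 0.56715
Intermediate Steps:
k(q) = q
(-12856 - k(-85))/(-48141 + 25623) = (-12856 - 1*(-85))/(-48141 + 25623) = (-12856 + 85)/(-22518) = -12771*(-1/22518) = 473/834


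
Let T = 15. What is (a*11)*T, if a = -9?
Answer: -1485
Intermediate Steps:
(a*11)*T = -9*11*15 = -99*15 = -1485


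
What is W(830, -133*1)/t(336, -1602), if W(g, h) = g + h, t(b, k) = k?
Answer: -697/1602 ≈ -0.43508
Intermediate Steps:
W(830, -133*1)/t(336, -1602) = (830 - 133*1)/(-1602) = (830 - 133)*(-1/1602) = 697*(-1/1602) = -697/1602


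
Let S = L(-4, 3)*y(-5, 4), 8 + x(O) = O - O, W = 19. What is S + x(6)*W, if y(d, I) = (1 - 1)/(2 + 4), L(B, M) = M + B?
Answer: -152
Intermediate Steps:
L(B, M) = B + M
y(d, I) = 0 (y(d, I) = 0/6 = 0*(⅙) = 0)
x(O) = -8 (x(O) = -8 + (O - O) = -8 + 0 = -8)
S = 0 (S = (-4 + 3)*0 = -1*0 = 0)
S + x(6)*W = 0 - 8*19 = 0 - 152 = -152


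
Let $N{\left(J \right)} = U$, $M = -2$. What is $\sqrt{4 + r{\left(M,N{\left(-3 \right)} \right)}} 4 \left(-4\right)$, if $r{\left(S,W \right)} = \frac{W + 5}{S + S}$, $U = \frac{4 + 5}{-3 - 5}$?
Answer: $- 2 \sqrt{194} \approx -27.857$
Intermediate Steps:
$U = - \frac{9}{8}$ ($U = \frac{9}{-8} = 9 \left(- \frac{1}{8}\right) = - \frac{9}{8} \approx -1.125$)
$N{\left(J \right)} = - \frac{9}{8}$
$r{\left(S,W \right)} = \frac{5 + W}{2 S}$
$\sqrt{4 + r{\left(M,N{\left(-3 \right)} \right)}} 4 \left(-4\right) = \sqrt{4 + \frac{5 - \frac{9}{8}}{2 \left(-2\right)}} 4 \left(-4\right) = \sqrt{4 + \frac{1}{2} \left(- \frac{1}{2}\right) \frac{31}{8}} \cdot 4 \left(-4\right) = \sqrt{4 - \frac{31}{32}} \cdot 4 \left(-4\right) = \sqrt{\frac{97}{32}} \cdot 4 \left(-4\right) = \frac{\sqrt{194}}{8} \cdot 4 \left(-4\right) = \frac{\sqrt{194}}{2} \left(-4\right) = - 2 \sqrt{194}$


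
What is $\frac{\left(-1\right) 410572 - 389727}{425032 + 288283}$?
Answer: $- \frac{800299}{713315} \approx -1.1219$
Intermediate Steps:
$\frac{\left(-1\right) 410572 - 389727}{425032 + 288283} = \frac{-410572 - 389727}{713315} = \left(-800299\right) \frac{1}{713315} = - \frac{800299}{713315}$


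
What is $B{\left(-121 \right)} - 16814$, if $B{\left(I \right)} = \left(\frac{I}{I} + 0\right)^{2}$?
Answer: $-16813$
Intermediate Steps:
$B{\left(I \right)} = 1$ ($B{\left(I \right)} = \left(1 + 0\right)^{2} = 1^{2} = 1$)
$B{\left(-121 \right)} - 16814 = 1 - 16814 = -16813$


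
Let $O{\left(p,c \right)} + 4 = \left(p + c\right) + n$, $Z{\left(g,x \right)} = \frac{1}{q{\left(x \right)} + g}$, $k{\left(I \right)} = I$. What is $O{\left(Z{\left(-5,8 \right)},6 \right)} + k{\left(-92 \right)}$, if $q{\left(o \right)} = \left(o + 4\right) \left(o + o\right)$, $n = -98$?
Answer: $- \frac{35155}{187} \approx -187.99$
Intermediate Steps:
$q{\left(o \right)} = 2 o \left(4 + o\right)$ ($q{\left(o \right)} = \left(4 + o\right) 2 o = 2 o \left(4 + o\right)$)
$Z{\left(g,x \right)} = \frac{1}{g + 2 x \left(4 + x\right)}$ ($Z{\left(g,x \right)} = \frac{1}{2 x \left(4 + x\right) + g} = \frac{1}{g + 2 x \left(4 + x\right)}$)
$O{\left(p,c \right)} = -102 + c + p$ ($O{\left(p,c \right)} = -4 - \left(98 - c - p\right) = -4 + \left(-98 + c + p\right) = -102 + c + p$)
$O{\left(Z{\left(-5,8 \right)},6 \right)} + k{\left(-92 \right)} = \left(-102 + 6 + \frac{1}{-5 + 2 \cdot 8 \left(4 + 8\right)}\right) - 92 = \left(-102 + 6 + \frac{1}{-5 + 2 \cdot 8 \cdot 12}\right) - 92 = \left(-102 + 6 + \frac{1}{-5 + 192}\right) - 92 = \left(-102 + 6 + \frac{1}{187}\right) - 92 = - \frac{17951}{187} - 92 = - \frac{35155}{187}$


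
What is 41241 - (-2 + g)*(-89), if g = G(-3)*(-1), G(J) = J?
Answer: 41330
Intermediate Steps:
g = 3 (g = -3*(-1) = 3)
41241 - (-2 + g)*(-89) = 41241 - (-2 + 3)*(-89) = 41241 - (-89) = 41241 - 1*(-89) = 41241 + 89 = 41330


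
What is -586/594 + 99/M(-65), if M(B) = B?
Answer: -48448/19305 ≈ -2.5096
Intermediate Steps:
-586/594 + 99/M(-65) = -586/594 + 99/(-65) = -586*1/594 + 99*(-1/65) = -293/297 - 99/65 = -48448/19305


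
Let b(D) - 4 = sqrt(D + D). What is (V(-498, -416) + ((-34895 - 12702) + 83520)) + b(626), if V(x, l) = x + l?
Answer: 35013 + 2*sqrt(313) ≈ 35048.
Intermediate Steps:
V(x, l) = l + x
b(D) = 4 + sqrt(2)*sqrt(D) (b(D) = 4 + sqrt(D + D) = 4 + sqrt(2*D) = 4 + sqrt(2)*sqrt(D))
(V(-498, -416) + ((-34895 - 12702) + 83520)) + b(626) = ((-416 - 498) + ((-34895 - 12702) + 83520)) + (4 + sqrt(2)*sqrt(626)) = (-914 + (-47597 + 83520)) + (4 + 2*sqrt(313)) = (-914 + 35923) + (4 + 2*sqrt(313)) = 35009 + (4 + 2*sqrt(313)) = 35013 + 2*sqrt(313)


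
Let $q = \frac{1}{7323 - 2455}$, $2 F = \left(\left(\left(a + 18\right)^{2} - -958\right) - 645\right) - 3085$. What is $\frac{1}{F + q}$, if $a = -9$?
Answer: $- \frac{4868}{6549893} \approx -0.00074322$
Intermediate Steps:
$F = - \frac{2691}{2}$ ($F = \frac{\left(\left(\left(-9 + 18\right)^{2} - -958\right) - 645\right) - 3085}{2} = \frac{\left(\left(9^{2} + 958\right) - 645\right) - 3085}{2} = \frac{\left(\left(81 + 958\right) - 645\right) - 3085}{2} = \frac{\left(1039 - 645\right) - 3085}{2} = \frac{394 - 3085}{2} = \frac{1}{2} \left(-2691\right) = - \frac{2691}{2} \approx -1345.5$)
$q = \frac{1}{4868} \approx 0.00020542$
$\frac{1}{F + q} = \frac{1}{- \frac{2691}{2} + \frac{1}{4868}} = \frac{1}{- \frac{6549893}{4868}} = - \frac{4868}{6549893}$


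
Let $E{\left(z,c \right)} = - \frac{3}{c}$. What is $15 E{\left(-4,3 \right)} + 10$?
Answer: $-5$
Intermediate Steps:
$15 E{\left(-4,3 \right)} + 10 = 15 \left(- \frac{3}{3}\right) + 10 = 15 \left(\left(-3\right) \frac{1}{3}\right) + 10 = 15 \left(-1\right) + 10 = -15 + 10 = -5$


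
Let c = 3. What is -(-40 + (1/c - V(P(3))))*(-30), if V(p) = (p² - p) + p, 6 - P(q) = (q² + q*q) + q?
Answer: -7940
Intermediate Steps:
P(q) = 6 - q - 2*q² (P(q) = 6 - ((q² + q*q) + q) = 6 - ((q² + q²) + q) = 6 - (2*q² + q) = 6 - (q + 2*q²) = 6 + (-q - 2*q²) = 6 - q - 2*q²)
V(p) = p²
-(-40 + (1/c - V(P(3))))*(-30) = -(-40 + (1/3 - (6 - 1*3 - 2*3²)²))*(-30) = -(-40 + (⅓ - (6 - 3 - 2*9)²))*(-30) = -(-40 + (⅓ - (6 - 3 - 18)²))*(-30) = -(-40 + (⅓ - 1*(-15)²))*(-30) = -(-40 + (⅓ - 1*225))*(-30) = -(-40 + (⅓ - 225))*(-30) = -(-40 - 674/3)*(-30) = -(-794)*(-30)/3 = -1*7940 = -7940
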